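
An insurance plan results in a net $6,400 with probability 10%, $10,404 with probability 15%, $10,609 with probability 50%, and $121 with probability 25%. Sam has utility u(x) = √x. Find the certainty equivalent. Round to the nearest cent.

$6,014.00

E[u] = 0.1·√6400 + 0.15·√10404 + 0.5·√10609 + 0.25·√121 = 0.1·80 + 0.15·102 + 0.5·103 + 0.25·11 = 77.55
CE = (77.55)² = 6014.0025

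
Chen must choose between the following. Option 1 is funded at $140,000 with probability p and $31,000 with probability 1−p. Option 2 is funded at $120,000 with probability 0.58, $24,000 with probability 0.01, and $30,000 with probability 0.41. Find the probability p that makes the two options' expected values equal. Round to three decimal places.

EV(Option 2) = 0.58 × 120000 + 0.01 × 24000 + 0.41 × 30000 = 69600 + 240 + 12300 = 82140
p·140000 + (1−p)·31000 = 82140
109000p + 31000 = 82140
p = (82140 − 31000) / 109000

p = 0.469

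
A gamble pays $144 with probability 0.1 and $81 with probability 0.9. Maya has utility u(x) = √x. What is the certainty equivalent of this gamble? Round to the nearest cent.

$86.49

E[u] = 0.1·√144 + 0.9·√81 = 0.1·12 + 0.9·9 = 9.3
CE = (9.3)² = 86.49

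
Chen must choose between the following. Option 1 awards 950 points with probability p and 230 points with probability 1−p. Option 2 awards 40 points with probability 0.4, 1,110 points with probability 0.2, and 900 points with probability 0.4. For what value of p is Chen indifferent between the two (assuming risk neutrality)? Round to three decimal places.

EV(Option 2) = 0.4 × 40 + 0.2 × 1110 + 0.4 × 900 = 16 + 222 + 360 = 598
p·950 + (1−p)·230 = 598
720p + 230 = 598
p = (598 − 230) / 720

p = 0.511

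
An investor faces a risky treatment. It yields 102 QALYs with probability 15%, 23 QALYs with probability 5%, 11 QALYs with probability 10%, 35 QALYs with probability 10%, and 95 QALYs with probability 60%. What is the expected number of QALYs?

78.05 QALYs

EV = 0.15 × 102 + 0.05 × 23 + 0.1 × 11 + 0.1 × 35 + 0.6 × 95 = 15.3 + 1.15 + 1.1 + 3.5 + 57 = 78.05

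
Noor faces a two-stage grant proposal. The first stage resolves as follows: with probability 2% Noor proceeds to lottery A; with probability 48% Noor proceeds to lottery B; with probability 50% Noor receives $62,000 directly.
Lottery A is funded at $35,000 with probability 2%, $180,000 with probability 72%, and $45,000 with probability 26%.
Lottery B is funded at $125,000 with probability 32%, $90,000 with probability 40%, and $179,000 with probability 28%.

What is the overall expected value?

EV(A) = 0.02 × 35000 + 0.72 × 180000 + 0.26 × 45000 = 700 + 129600 + 11700 = 142000
EV(B) = 0.32 × 125000 + 0.4 × 90000 + 0.28 × 179000 = 40000 + 36000 + 50120 = 126120
Branch C: 62000 (certain)
Overall = 0.02 × 142000 + 0.48 × 126120 + 0.5 × 62000 = 2840 + 60537.6 + 31000 = 94377.6

$94,377.60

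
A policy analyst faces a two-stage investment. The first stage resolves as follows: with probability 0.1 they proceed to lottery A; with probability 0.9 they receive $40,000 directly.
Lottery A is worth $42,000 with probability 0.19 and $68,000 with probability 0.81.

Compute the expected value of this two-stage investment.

$42,306

EV(A) = 0.19 × 42000 + 0.81 × 68000 = 7980 + 55080 = 63060
Branch B: 40000 (certain)
Overall = 0.1 × 63060 + 0.9 × 40000 = 6306 + 36000 = 42306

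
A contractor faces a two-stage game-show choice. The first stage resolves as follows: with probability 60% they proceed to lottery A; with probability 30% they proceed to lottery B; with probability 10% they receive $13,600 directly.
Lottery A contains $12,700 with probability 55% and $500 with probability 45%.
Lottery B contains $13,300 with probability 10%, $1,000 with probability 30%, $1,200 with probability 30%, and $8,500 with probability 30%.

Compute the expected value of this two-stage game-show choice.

EV(A) = 0.55 × 12700 + 0.45 × 500 = 6985 + 225 = 7210
EV(B) = 0.1 × 13300 + 0.3 × 1000 + 0.3 × 1200 + 0.3 × 8500 = 1330 + 300 + 360 + 2550 = 4540
Branch C: 13600 (certain)
Overall = 0.6 × 7210 + 0.3 × 4540 + 0.1 × 13600 = 4326 + 1362 + 1360 = 7048

$7,048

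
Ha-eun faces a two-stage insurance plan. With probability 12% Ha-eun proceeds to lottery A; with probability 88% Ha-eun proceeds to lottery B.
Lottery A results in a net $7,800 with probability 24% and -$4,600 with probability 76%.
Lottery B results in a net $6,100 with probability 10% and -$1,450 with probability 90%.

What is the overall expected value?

-$806.48

EV(A) = 0.24 × 7800 + 0.76 × (-4600) = 1872 − 3496 = -1624
EV(B) = 0.1 × 6100 + 0.9 × (-1450) = 610 − 1305 = -695
Overall = 0.12 × (-1624) + 0.88 × (-695) = -194.88 − 611.6 = -806.48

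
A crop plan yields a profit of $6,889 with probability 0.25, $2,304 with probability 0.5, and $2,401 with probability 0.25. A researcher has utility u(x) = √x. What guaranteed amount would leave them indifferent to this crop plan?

$3,249

E[u] = 0.25·√6889 + 0.5·√2304 + 0.25·√2401 = 0.25·83 + 0.5·48 + 0.25·49 = 57
CE = (57)² = 3249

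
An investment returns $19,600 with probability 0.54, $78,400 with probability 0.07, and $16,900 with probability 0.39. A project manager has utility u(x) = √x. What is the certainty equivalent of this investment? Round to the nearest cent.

E[u] = 0.54·√19600 + 0.07·√78400 + 0.39·√16900 = 0.54·140 + 0.07·280 + 0.39·130 = 145.9
CE = (145.9)² = 21286.81

$21,286.81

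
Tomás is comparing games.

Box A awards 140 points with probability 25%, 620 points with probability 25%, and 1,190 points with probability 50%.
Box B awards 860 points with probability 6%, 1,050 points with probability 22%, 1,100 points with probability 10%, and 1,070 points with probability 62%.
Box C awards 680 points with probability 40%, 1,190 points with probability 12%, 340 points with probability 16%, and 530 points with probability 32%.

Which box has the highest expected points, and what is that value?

Box B (1,056 points)

Box A = 0.25 × 140 + 0.25 × 620 + 0.5 × 1190 = 35 + 155 + 595 = 785
Box B = 0.06 × 860 + 0.22 × 1050 + 0.1 × 1100 + 0.62 × 1070 = 51.6 + 231 + 110 + 663.4 = 1056
Box C = 0.4 × 680 + 0.12 × 1190 + 0.16 × 340 + 0.32 × 530 = 272 + 142.8 + 54.4 + 169.6 = 638.8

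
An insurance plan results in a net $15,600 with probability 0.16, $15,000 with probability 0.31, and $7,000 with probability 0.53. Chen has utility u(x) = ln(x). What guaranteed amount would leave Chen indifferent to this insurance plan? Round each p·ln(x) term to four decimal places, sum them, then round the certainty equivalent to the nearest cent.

$10,077.90

E[u] = 0.16·ln(15600) + 0.31·ln(15000) + 0.53·ln(7000) = 1.5448 + 2.9809 + 4.6924 = 9.2181
CE = e^9.2181 ≈ 10077.90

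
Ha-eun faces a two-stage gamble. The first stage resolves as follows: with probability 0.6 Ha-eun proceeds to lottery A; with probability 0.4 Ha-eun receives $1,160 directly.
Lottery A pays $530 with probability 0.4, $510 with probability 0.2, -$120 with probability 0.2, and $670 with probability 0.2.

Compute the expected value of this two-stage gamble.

EV(A) = 0.4 × 530 + 0.2 × 510 + 0.2 × (-120) + 0.2 × 670 = 212 + 102 − 24 + 134 = 424
Branch B: 1160 (certain)
Overall = 0.6 × 424 + 0.4 × 1160 = 254.4 + 464 = 718.4

$718.40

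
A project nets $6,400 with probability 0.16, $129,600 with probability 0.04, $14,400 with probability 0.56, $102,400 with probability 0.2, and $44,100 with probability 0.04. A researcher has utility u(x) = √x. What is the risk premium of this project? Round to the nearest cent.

$8,693.76

E[u] = 0.16·√6400 + 0.04·√129600 + 0.56·√14400 + 0.2·√102400 + 0.04·√44100 = 0.16·80 + 0.04·360 + 0.56·120 + 0.2·320 + 0.04·210 = 166.8
CE = (166.8)² = 27822.24
Risk premium = EV − CE = 36516 − 27822.24 = 8693.76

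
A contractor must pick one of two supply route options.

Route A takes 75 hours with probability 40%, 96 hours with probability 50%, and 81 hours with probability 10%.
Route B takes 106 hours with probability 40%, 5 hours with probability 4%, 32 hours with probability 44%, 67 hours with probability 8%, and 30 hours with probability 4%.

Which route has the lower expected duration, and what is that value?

Route A = 0.4 × 75 + 0.5 × 96 + 0.1 × 81 = 30 + 48 + 8.1 = 86.1
Route B = 0.4 × 106 + 0.04 × 5 + 0.44 × 32 + 0.08 × 67 + 0.04 × 30 = 42.4 + 0.2 + 14.08 + 5.36 + 1.2 = 63.24

Route B (63.24 hours)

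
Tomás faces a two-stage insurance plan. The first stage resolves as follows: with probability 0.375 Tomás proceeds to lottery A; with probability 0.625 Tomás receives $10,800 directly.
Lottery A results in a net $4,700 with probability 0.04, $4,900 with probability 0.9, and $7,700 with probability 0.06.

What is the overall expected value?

EV(A) = 0.04 × 4700 + 0.9 × 4900 + 0.06 × 7700 = 188 + 4410 + 462 = 5060
Branch B: 10800 (certain)
Overall = 0.375 × 5060 + 0.625 × 10800 = 1897.5 + 6750 = 8647.5

$8,647.50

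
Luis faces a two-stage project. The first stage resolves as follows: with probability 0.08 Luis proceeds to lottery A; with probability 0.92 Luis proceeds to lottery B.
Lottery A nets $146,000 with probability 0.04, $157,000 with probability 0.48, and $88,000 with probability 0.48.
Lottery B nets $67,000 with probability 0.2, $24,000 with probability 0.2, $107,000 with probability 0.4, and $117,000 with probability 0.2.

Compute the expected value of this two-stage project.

$87,523.20

EV(A) = 0.04 × 146000 + 0.48 × 157000 + 0.48 × 88000 = 5840 + 75360 + 42240 = 123440
EV(B) = 0.2 × 67000 + 0.2 × 24000 + 0.4 × 107000 + 0.2 × 117000 = 13400 + 4800 + 42800 + 23400 = 84400
Overall = 0.08 × 123440 + 0.92 × 84400 = 9875.2 + 77648 = 87523.2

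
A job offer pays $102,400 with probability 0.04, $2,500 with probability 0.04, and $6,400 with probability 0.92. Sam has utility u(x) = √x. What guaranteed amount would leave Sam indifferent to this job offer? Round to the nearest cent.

E[u] = 0.04·√102400 + 0.04·√2500 + 0.92·√6400 = 0.04·320 + 0.04·50 + 0.92·80 = 88.4
CE = (88.4)² = 7814.56

$7,814.56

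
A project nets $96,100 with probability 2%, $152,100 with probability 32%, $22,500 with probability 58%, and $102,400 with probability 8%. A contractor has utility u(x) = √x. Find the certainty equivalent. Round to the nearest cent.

$59,340.96

E[u] = 0.02·√96100 + 0.32·√152100 + 0.58·√22500 + 0.08·√102400 = 0.02·310 + 0.32·390 + 0.58·150 + 0.08·320 = 243.6
CE = (243.6)² = 59340.96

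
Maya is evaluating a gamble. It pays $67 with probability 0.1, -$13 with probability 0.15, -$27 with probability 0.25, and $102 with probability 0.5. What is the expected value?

$49

EV = 0.1 × 67 + 0.15 × (-13) + 0.25 × (-27) + 0.5 × 102 = 6.7 − 1.95 − 6.75 + 51 = 49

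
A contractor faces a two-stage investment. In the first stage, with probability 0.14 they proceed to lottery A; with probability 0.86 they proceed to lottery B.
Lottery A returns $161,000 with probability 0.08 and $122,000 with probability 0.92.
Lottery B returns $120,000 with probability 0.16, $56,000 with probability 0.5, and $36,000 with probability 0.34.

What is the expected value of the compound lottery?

EV(A) = 0.08 × 161000 + 0.92 × 122000 = 12880 + 112240 = 125120
EV(B) = 0.16 × 120000 + 0.5 × 56000 + 0.34 × 36000 = 19200 + 28000 + 12240 = 59440
Overall = 0.14 × 125120 + 0.86 × 59440 = 17516.8 + 51118.4 = 68635.2

$68,635.20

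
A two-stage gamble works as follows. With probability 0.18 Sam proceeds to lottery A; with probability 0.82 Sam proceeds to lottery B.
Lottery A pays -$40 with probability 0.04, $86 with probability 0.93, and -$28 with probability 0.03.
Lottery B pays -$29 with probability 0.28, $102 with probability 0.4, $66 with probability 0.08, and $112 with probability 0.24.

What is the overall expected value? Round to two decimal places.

$67.13

EV(A) = 0.04 × (-40) + 0.93 × 86 + 0.03 × (-28) = -1.6 + 79.98 − 0.84 = 77.54
EV(B) = 0.28 × (-29) + 0.4 × 102 + 0.08 × 66 + 0.24 × 112 = -8.12 + 40.8 + 5.28 + 26.88 = 64.84
Overall = 0.18 × 77.54 + 0.82 × 64.84 = 13.9572 + 53.1688 = 67.126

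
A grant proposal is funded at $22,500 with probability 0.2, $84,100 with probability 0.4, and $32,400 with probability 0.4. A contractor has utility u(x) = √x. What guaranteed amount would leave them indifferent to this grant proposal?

$47,524

E[u] = 0.2·√22500 + 0.4·√84100 + 0.4·√32400 = 0.2·150 + 0.4·290 + 0.4·180 = 218
CE = (218)² = 47524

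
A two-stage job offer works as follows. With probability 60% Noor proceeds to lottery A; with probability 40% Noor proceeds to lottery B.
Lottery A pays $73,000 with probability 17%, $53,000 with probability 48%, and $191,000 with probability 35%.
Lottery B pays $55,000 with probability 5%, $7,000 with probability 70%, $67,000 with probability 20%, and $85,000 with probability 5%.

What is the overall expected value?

EV(A) = 0.17 × 73000 + 0.48 × 53000 + 0.35 × 191000 = 12410 + 25440 + 66850 = 104700
EV(B) = 0.05 × 55000 + 0.7 × 7000 + 0.2 × 67000 + 0.05 × 85000 = 2750 + 4900 + 13400 + 4250 = 25300
Overall = 0.6 × 104700 + 0.4 × 25300 = 62820 + 10120 = 72940

$72,940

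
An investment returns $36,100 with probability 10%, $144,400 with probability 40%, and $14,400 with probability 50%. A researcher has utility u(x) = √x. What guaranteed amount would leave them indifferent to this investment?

$53,361

E[u] = 0.1·√36100 + 0.4·√144400 + 0.5·√14400 = 0.1·190 + 0.4·380 + 0.5·120 = 231
CE = (231)² = 53361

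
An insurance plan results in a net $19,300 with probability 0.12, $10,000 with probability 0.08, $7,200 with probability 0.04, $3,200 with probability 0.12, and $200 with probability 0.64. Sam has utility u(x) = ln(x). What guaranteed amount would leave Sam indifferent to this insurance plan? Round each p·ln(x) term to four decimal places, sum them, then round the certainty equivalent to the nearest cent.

E[u] = 0.12·ln(19300) + 0.08·ln(10000) + 0.04·ln(7200) + 0.12·ln(3200) + 0.64·ln(200) = 1.1841 + 0.7368 + 0.3553 + 0.9685 + 3.3909 = 6.6356
CE = e^6.6356 ≈ 761.74

$761.74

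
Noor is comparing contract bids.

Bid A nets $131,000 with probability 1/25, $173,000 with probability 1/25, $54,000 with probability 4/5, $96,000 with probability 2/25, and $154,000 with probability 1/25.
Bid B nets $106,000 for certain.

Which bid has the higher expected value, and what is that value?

Bid A = 1/25 × 131000 + 1/25 × 173000 + 4/5 × 54000 + 2/25 × 96000 + 1/25 × 154000 = 5240 + 6920 + 43200 + 7680 + 6160 = 69200
Bid B: 106000 (certain)

Bid B ($106,000)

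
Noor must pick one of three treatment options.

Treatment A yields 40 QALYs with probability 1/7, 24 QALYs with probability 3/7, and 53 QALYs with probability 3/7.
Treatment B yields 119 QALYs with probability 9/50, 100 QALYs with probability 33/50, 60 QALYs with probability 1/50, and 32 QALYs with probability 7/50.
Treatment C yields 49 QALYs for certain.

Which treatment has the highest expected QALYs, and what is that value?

Treatment A = 1/7 × 40 + 3/7 × 24 + 3/7 × 53 = 5.7143 + 10.2857 + 22.7143 = 38.7143
Treatment B = 9/50 × 119 + 33/50 × 100 + 1/50 × 60 + 7/50 × 32 = 21.42 + 66 + 1.2 + 4.48 = 93.1
Treatment C: 49 (certain)

Treatment B (93.1 QALYs)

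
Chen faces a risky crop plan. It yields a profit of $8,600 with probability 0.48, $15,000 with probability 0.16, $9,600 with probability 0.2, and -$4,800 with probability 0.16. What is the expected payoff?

$7,680

EV = 0.48 × 8600 + 0.16 × 15000 + 0.2 × 9600 + 0.16 × (-4800) = 4128 + 2400 + 1920 − 768 = 7680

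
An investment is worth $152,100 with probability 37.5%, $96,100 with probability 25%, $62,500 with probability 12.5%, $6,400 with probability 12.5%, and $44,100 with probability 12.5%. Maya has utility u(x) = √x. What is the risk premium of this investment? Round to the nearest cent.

E[u] = 0.375·√152100 + 0.25·√96100 + 0.125·√62500 + 0.125·√6400 + 0.125·√44100 = 0.375·390 + 0.25·310 + 0.125·250 + 0.125·80 + 0.125·210 = 291.25
CE = (291.25)² = 84826.5625
Risk premium = EV − CE = 95187.5 − 84826.5625 = 10360.9375

$10,360.94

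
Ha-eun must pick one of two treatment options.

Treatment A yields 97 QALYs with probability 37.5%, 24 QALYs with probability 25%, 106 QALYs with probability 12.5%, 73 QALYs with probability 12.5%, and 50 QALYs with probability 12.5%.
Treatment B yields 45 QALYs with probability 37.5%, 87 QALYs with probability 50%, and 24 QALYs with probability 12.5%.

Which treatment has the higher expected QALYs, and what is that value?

Treatment A = 0.375 × 97 + 0.25 × 24 + 0.125 × 106 + 0.125 × 73 + 0.125 × 50 = 36.375 + 6 + 13.25 + 9.125 + 6.25 = 71
Treatment B = 0.375 × 45 + 0.5 × 87 + 0.125 × 24 = 16.875 + 43.5 + 3 = 63.375

Treatment A (71 QALYs)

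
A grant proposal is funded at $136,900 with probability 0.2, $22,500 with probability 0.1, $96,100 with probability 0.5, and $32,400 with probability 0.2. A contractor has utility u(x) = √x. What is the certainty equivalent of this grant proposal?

$78,400

E[u] = 0.2·√136900 + 0.1·√22500 + 0.5·√96100 + 0.2·√32400 = 0.2·370 + 0.1·150 + 0.5·310 + 0.2·180 = 280
CE = (280)² = 78400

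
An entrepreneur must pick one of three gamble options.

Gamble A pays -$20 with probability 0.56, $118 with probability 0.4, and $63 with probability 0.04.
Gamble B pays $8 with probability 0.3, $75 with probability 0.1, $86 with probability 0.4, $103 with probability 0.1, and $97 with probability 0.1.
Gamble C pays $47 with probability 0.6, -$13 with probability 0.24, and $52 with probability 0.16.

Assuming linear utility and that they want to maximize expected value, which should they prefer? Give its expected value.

Gamble A = 0.56 × (-20) + 0.4 × 118 + 0.04 × 63 = -11.2 + 47.2 + 2.52 = 38.52
Gamble B = 0.3 × 8 + 0.1 × 75 + 0.4 × 86 + 0.1 × 103 + 0.1 × 97 = 2.4 + 7.5 + 34.4 + 10.3 + 9.7 = 64.3
Gamble C = 0.6 × 47 + 0.24 × (-13) + 0.16 × 52 = 28.2 − 3.12 + 8.32 = 33.4

Gamble B ($64.30)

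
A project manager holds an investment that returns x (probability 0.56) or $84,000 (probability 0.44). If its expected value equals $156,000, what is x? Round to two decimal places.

0.56·x + 0.44·84000 = 156000
0.56·x = 156000 − 36960 = 119040
x = 119040 / 0.56 = 212571.4286

x = $212,571.43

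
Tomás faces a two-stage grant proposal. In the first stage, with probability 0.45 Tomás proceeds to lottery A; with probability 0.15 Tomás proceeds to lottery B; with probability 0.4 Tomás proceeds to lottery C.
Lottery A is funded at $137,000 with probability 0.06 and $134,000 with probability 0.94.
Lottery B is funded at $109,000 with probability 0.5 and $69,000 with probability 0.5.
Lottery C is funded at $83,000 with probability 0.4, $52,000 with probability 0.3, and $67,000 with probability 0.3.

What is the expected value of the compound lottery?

EV(A) = 0.06 × 137000 + 0.94 × 134000 = 8220 + 125960 = 134180
EV(B) = 0.5 × 109000 + 0.5 × 69000 = 54500 + 34500 = 89000
EV(C) = 0.4 × 83000 + 0.3 × 52000 + 0.3 × 67000 = 33200 + 15600 + 20100 = 68900
Overall = 0.45 × 134180 + 0.15 × 89000 + 0.4 × 68900 = 60381 + 13350 + 27560 = 101291

$101,291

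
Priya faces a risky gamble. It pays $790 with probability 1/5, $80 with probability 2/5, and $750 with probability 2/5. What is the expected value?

EV = 1/5 × 790 + 2/5 × 80 + 2/5 × 750 = 158 + 32 + 300 = 490

$490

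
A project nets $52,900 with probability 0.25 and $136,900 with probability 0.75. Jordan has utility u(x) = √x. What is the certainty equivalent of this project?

$112,225

E[u] = 0.25·√52900 + 0.75·√136900 = 0.25·230 + 0.75·370 = 335
CE = (335)² = 112225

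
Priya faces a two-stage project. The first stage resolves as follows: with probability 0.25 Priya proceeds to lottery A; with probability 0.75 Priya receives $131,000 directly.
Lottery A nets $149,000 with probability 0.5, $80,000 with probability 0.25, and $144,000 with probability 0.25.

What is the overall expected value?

EV(A) = 0.5 × 149000 + 0.25 × 80000 + 0.25 × 144000 = 74500 + 20000 + 36000 = 130500
Branch B: 131000 (certain)
Overall = 0.25 × 130500 + 0.75 × 131000 = 32625 + 98250 = 130875

$130,875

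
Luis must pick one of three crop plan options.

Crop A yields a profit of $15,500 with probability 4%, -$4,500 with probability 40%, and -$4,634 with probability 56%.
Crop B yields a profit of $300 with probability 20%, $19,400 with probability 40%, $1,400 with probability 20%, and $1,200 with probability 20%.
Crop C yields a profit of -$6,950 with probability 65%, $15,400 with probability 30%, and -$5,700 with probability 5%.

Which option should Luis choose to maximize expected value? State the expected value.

Crop B ($8,340)

Crop A = 0.04 × 15500 + 0.4 × (-4500) + 0.56 × (-4634) = 620 − 1800 − 2595.04 = -3775.04
Crop B = 0.2 × 300 + 0.4 × 19400 + 0.2 × 1400 + 0.2 × 1200 = 60 + 7760 + 280 + 240 = 8340
Crop C = 0.65 × (-6950) + 0.3 × 15400 + 0.05 × (-5700) = -4517.5 + 4620 − 285 = -182.5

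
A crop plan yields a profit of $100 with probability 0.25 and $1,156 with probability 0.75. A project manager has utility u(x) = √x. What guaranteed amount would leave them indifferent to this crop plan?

$784

E[u] = 0.25·√100 + 0.75·√1156 = 0.25·10 + 0.75·34 = 28
CE = (28)² = 784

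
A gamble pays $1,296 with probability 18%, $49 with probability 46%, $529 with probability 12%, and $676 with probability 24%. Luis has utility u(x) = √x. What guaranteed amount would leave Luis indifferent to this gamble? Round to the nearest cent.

$349.69

E[u] = 0.18·√1296 + 0.46·√49 + 0.12·√529 + 0.24·√676 = 0.18·36 + 0.46·7 + 0.12·23 + 0.24·26 = 18.7
CE = (18.7)² = 349.69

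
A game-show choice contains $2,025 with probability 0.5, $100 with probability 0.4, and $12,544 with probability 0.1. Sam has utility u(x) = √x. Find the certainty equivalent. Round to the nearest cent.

$1,421.29

E[u] = 0.5·√2025 + 0.4·√100 + 0.1·√12544 = 0.5·45 + 0.4·10 + 0.1·112 = 37.7
CE = (37.7)² = 1421.29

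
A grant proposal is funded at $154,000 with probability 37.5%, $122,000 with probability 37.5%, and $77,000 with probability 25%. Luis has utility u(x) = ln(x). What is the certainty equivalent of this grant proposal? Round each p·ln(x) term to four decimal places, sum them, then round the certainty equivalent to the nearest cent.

$118,669.79

E[u] = 0.375·ln(154000) + 0.375·ln(122000) + 0.25·ln(77000) = 4.4793 + 4.3919 + 2.8129 = 11.6841
CE = e^11.6841 ≈ 118669.79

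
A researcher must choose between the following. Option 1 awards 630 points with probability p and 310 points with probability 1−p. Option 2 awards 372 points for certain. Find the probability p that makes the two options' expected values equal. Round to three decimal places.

p·630 + (1−p)·310 = 372
320p + 310 = 372
p = (372 − 310) / 320

p = 0.194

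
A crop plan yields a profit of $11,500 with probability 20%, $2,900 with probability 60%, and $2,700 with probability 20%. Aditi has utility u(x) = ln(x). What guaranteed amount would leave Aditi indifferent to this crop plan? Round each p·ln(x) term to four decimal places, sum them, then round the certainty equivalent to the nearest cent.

$3,765.74

E[u] = 0.2·ln(11500) + 0.6·ln(2900) + 0.2·ln(2700) = 1.8700 + 4.7835 + 1.5802 = 8.2337
CE = e^8.2337 ≈ 3765.74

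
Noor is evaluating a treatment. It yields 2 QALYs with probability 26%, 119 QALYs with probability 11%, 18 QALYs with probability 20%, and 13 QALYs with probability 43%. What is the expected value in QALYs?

EV = 0.26 × 2 + 0.11 × 119 + 0.2 × 18 + 0.43 × 13 = 0.52 + 13.09 + 3.6 + 5.59 = 22.8

22.8 QALYs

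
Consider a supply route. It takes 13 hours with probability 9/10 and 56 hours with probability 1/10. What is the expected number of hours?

17.3 hours

EV = 9/10 × 13 + 1/10 × 56 = 11.7 + 5.6 = 17.3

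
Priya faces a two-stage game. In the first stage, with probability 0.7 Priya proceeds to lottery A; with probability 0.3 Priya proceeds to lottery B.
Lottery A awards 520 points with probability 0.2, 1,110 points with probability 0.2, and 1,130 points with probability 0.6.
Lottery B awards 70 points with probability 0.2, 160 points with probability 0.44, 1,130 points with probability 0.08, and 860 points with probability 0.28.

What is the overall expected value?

EV(A) = 0.2 × 520 + 0.2 × 1110 + 0.6 × 1130 = 104 + 222 + 678 = 1004
EV(B) = 0.2 × 70 + 0.44 × 160 + 0.08 × 1130 + 0.28 × 860 = 14 + 70.4 + 90.4 + 240.8 = 415.6
Overall = 0.7 × 1004 + 0.3 × 415.6 = 702.8 + 124.68 = 827.48

827.48 points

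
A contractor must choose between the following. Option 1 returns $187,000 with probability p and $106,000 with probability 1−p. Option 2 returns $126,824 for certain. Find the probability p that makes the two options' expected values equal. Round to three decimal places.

p = 0.257

p·187000 + (1−p)·106000 = 126824
81000p + 106000 = 126824
p = (126824 − 106000) / 81000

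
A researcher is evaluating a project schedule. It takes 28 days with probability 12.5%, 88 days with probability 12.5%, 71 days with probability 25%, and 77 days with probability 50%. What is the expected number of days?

70.75 days

EV = 0.125 × 28 + 0.125 × 88 + 0.25 × 71 + 0.5 × 77 = 3.5 + 11 + 17.75 + 38.5 = 70.75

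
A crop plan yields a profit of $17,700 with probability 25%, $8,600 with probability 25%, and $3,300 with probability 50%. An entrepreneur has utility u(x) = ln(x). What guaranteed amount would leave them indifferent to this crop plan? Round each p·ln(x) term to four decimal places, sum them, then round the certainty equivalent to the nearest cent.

$6,380.49

E[u] = 0.25·ln(17700) + 0.25·ln(8600) + 0.5·ln(3300) = 2.4453 + 2.2649 + 4.0508 = 8.7610
CE = e^8.7610 ≈ 6380.49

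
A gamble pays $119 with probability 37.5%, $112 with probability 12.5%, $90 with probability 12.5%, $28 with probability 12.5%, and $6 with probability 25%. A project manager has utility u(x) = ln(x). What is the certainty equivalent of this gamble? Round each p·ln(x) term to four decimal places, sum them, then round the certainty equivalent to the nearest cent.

$45.10

E[u] = 0.375·ln(119) + 0.125·ln(112) + 0.125·ln(90) + 0.125·ln(28) + 0.25·ln(6) = 1.7922 + 0.5898 + 0.5625 + 0.4165 + 0.4479 = 3.8089
CE = e^3.8089 ≈ 45.10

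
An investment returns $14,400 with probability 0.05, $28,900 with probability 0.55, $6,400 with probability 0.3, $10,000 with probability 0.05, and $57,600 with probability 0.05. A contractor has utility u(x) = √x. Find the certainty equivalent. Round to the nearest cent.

$19,740.25

E[u] = 0.05·√14400 + 0.55·√28900 + 0.3·√6400 + 0.05·√10000 + 0.05·√57600 = 0.05·120 + 0.55·170 + 0.3·80 + 0.05·100 + 0.05·240 = 140.5
CE = (140.5)² = 19740.25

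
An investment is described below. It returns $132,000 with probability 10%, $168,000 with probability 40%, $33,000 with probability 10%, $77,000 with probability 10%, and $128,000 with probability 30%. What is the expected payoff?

$129,800

EV = 0.1 × 132000 + 0.4 × 168000 + 0.1 × 33000 + 0.1 × 77000 + 0.3 × 128000 = 13200 + 67200 + 3300 + 7700 + 38400 = 129800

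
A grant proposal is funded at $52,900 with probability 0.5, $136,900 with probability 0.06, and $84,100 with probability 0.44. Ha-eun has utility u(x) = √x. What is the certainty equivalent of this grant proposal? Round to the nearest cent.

E[u] = 0.5·√52900 + 0.06·√136900 + 0.44·√84100 = 0.5·230 + 0.06·370 + 0.44·290 = 264.8
CE = (264.8)² = 70119.04

$70,119.04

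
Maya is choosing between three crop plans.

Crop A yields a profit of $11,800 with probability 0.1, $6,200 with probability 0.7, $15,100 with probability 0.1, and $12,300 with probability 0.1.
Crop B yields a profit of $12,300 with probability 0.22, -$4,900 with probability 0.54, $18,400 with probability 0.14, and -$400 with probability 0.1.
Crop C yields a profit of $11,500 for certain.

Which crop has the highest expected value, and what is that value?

Crop C ($11,500)

Crop A = 0.1 × 11800 + 0.7 × 6200 + 0.1 × 15100 + 0.1 × 12300 = 1180 + 4340 + 1510 + 1230 = 8260
Crop B = 0.22 × 12300 + 0.54 × (-4900) + 0.14 × 18400 + 0.1 × (-400) = 2706 − 2646 + 2576 − 40 = 2596
Crop C: 11500 (certain)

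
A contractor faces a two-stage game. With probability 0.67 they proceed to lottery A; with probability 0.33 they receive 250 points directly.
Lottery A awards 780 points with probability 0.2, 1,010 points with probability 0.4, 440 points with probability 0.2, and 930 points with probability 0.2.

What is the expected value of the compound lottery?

641.28 points

EV(A) = 0.2 × 780 + 0.4 × 1010 + 0.2 × 440 + 0.2 × 930 = 156 + 404 + 88 + 186 = 834
Branch B: 250 (certain)
Overall = 0.67 × 834 + 0.33 × 250 = 558.78 + 82.5 = 641.28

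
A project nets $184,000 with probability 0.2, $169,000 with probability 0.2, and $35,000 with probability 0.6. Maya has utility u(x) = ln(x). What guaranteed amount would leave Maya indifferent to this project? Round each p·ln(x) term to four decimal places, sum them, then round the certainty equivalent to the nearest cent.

E[u] = 0.2·ln(184000) + 0.2·ln(169000) + 0.6·ln(35000) = 2.4245 + 2.4075 + 6.2779 = 11.1099
CE = e^11.1099 ≈ 66829.51

$66,829.51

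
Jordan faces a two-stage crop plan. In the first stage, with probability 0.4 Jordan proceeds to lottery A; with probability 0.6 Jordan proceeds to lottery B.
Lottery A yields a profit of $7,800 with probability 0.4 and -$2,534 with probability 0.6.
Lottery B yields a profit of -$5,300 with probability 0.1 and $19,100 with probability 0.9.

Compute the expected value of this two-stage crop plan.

EV(A) = 0.4 × 7800 + 0.6 × (-2534) = 3120 − 1520.4 = 1599.6
EV(B) = 0.1 × (-5300) + 0.9 × 19100 = -530 + 17190 = 16660
Overall = 0.4 × 1599.6 + 0.6 × 16660 = 639.84 + 9996 = 10635.84

$10,635.84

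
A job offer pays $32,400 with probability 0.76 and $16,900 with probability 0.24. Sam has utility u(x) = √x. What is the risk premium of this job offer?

$456

E[u] = 0.76·√32400 + 0.24·√16900 = 0.76·180 + 0.24·130 = 168
CE = (168)² = 28224
Risk premium = EV − CE = 28680 − 28224 = 456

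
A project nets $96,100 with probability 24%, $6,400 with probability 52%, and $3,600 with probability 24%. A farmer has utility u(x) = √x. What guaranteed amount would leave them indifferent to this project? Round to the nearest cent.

E[u] = 0.24·√96100 + 0.52·√6400 + 0.24·√3600 = 0.24·310 + 0.52·80 + 0.24·60 = 130.4
CE = (130.4)² = 17004.16

$17,004.16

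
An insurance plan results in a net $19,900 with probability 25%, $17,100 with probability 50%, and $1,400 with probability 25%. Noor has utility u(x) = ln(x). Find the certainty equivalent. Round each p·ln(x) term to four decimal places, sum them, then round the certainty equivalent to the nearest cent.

E[u] = 0.25·ln(19900) + 0.5·ln(17100) + 0.25·ln(1400) = 2.4746 + 4.8734 + 1.8111 = 9.1591
CE = e^9.1591 ≈ 9500.50

$9,500.50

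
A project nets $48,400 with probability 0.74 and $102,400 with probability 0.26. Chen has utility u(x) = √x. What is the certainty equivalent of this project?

E[u] = 0.74·√48400 + 0.26·√102400 = 0.74·220 + 0.26·320 = 246
CE = (246)² = 60516

$60,516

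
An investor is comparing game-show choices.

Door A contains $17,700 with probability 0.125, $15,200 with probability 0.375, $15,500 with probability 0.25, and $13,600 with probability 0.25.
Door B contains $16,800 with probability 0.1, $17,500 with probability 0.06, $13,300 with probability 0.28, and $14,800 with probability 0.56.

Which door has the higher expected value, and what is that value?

Door A = 0.125 × 17700 + 0.375 × 15200 + 0.25 × 15500 + 0.25 × 13600 = 2212.5 + 5700 + 3875 + 3400 = 15187.5
Door B = 0.1 × 16800 + 0.06 × 17500 + 0.28 × 13300 + 0.56 × 14800 = 1680 + 1050 + 3724 + 8288 = 14742

Door A ($15,187.50)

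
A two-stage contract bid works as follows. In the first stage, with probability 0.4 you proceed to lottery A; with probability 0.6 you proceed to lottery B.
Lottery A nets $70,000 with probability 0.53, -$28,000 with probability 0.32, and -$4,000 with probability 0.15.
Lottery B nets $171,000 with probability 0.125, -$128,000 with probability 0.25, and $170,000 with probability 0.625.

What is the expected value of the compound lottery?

$68,391

EV(A) = 0.53 × 70000 + 0.32 × (-28000) + 0.15 × (-4000) = 37100 − 8960 − 600 = 27540
EV(B) = 0.125 × 171000 + 0.25 × (-128000) + 0.625 × 170000 = 21375 − 32000 + 106250 = 95625
Overall = 0.4 × 27540 + 0.6 × 95625 = 11016 + 57375 = 68391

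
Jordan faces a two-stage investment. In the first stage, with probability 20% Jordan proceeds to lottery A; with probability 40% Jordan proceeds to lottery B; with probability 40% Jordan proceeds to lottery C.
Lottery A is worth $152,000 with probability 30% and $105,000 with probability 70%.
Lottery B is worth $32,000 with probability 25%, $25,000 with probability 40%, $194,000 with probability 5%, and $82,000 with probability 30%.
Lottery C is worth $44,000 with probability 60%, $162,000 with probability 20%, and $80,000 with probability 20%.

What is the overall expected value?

EV(A) = 0.3 × 152000 + 0.7 × 105000 = 45600 + 73500 = 119100
EV(B) = 0.25 × 32000 + 0.4 × 25000 + 0.05 × 194000 + 0.3 × 82000 = 8000 + 10000 + 9700 + 24600 = 52300
EV(C) = 0.6 × 44000 + 0.2 × 162000 + 0.2 × 80000 = 26400 + 32400 + 16000 = 74800
Overall = 0.2 × 119100 + 0.4 × 52300 + 0.4 × 74800 = 23820 + 20920 + 29920 = 74660

$74,660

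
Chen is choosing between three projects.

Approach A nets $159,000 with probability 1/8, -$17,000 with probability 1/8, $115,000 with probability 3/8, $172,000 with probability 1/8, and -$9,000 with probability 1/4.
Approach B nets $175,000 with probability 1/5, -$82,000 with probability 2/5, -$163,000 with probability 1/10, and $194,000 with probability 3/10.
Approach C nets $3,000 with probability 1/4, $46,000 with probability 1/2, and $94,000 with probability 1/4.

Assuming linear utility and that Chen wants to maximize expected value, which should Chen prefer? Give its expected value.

Approach A ($80,125)

Approach A = 1/8 × 159000 + 1/8 × (-17000) + 3/8 × 115000 + 1/8 × 172000 + 1/4 × (-9000) = 19875 − 2125 + 43125 + 21500 − 2250 = 80125
Approach B = 1/5 × 175000 + 2/5 × (-82000) + 1/10 × (-163000) + 3/10 × 194000 = 35000 − 32800 − 16300 + 58200 = 44100
Approach C = 1/4 × 3000 + 1/2 × 46000 + 1/4 × 94000 = 750 + 23000 + 23500 = 47250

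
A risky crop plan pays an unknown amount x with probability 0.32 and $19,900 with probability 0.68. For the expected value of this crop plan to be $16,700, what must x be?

0.32·x + 0.68·19900 = 16700
0.32·x = 16700 − 13532 = 3168
x = 3168 / 0.32 = 9900

x = $9,900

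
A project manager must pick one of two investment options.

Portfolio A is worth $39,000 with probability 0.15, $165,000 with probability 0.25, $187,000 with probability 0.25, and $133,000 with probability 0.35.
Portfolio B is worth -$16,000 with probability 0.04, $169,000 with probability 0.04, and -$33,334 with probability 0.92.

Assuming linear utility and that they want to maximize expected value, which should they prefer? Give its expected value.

Portfolio A = 0.15 × 39000 + 0.25 × 165000 + 0.25 × 187000 + 0.35 × 133000 = 5850 + 41250 + 46750 + 46550 = 140400
Portfolio B = 0.04 × (-16000) + 0.04 × 169000 + 0.92 × (-33334) = -640 + 6760 − 30667.28 = -24547.28

Portfolio A ($140,400)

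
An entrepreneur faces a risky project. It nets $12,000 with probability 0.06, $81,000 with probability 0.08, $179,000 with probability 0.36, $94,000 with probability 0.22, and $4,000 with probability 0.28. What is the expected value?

EV = 0.06 × 12000 + 0.08 × 81000 + 0.36 × 179000 + 0.22 × 94000 + 0.28 × 4000 = 720 + 6480 + 64440 + 20680 + 1120 = 93440

$93,440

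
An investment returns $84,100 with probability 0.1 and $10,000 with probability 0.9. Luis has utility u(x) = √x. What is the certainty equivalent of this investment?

E[u] = 0.1·√84100 + 0.9·√10000 = 0.1·290 + 0.9·100 = 119
CE = (119)² = 14161

$14,161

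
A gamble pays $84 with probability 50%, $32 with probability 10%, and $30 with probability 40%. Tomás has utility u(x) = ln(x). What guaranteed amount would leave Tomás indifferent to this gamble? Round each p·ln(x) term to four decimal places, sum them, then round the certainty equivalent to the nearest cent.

$50.53

E[u] = 0.5·ln(84) + 0.1·ln(32) + 0.4·ln(30) = 2.2154 + 0.3466 + 1.3605 = 3.9225
CE = e^3.9225 ≈ 50.53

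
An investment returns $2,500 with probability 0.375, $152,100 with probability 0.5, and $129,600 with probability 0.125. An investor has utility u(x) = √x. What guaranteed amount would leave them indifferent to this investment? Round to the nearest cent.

E[u] = 0.375·√2500 + 0.5·√152100 + 0.125·√129600 = 0.375·50 + 0.5·390 + 0.125·360 = 258.75
CE = (258.75)² = 66951.5625

$66,951.56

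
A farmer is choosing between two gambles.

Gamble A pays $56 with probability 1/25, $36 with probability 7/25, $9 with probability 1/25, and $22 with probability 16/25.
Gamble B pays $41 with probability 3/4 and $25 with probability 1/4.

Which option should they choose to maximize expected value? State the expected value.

Gamble A = 1/25 × 56 + 7/25 × 36 + 1/25 × 9 + 16/25 × 22 = 2.24 + 10.08 + 0.36 + 14.08 = 26.76
Gamble B = 3/4 × 41 + 1/4 × 25 = 30.75 + 6.25 = 37

Gamble B ($37)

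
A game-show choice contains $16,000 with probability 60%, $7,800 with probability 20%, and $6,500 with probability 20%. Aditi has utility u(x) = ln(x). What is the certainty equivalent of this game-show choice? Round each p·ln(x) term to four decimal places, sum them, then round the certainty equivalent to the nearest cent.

$11,573.81

E[u] = 0.6·ln(16000) + 0.2·ln(7800) + 0.2·ln(6500) = 5.8082 + 1.7924 + 1.7559 = 9.3565
CE = e^9.3565 ≈ 11573.81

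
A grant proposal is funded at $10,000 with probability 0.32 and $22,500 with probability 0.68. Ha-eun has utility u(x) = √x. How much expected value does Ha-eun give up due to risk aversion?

$544

E[u] = 0.32·√10000 + 0.68·√22500 = 0.32·100 + 0.68·150 = 134
CE = (134)² = 17956
Risk premium = EV − CE = 18500 − 17956 = 544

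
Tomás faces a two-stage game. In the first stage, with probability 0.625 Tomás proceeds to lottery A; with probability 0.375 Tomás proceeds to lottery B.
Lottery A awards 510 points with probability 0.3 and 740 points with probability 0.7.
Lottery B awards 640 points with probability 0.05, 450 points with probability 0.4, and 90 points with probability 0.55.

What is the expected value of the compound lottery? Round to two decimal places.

517.44 points

EV(A) = 0.3 × 510 + 0.7 × 740 = 153 + 518 = 671
EV(B) = 0.05 × 640 + 0.4 × 450 + 0.55 × 90 = 32 + 180 + 49.5 = 261.5
Overall = 0.625 × 671 + 0.375 × 261.5 = 419.375 + 98.0625 = 517.4375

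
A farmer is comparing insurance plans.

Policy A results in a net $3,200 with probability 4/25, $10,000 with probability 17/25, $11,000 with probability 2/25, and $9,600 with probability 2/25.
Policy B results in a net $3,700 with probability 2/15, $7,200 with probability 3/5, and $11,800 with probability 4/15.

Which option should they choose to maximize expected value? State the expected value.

Policy A ($8,960)

Policy A = 4/25 × 3200 + 17/25 × 10000 + 2/25 × 11000 + 2/25 × 9600 = 512 + 6800 + 880 + 768 = 8960
Policy B = 2/15 × 3700 + 3/5 × 7200 + 4/15 × 11800 = 493.3333 + 4320 + 3146.6667 = 7960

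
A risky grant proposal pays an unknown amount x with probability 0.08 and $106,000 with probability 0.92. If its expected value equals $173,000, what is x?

x = $943,500

0.08·x + 0.92·106000 = 173000
0.08·x = 173000 − 97520 = 75480
x = 75480 / 0.08 = 943500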